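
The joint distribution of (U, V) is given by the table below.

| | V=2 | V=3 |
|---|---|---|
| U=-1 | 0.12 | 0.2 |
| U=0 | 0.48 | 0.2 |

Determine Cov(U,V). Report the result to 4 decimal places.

-0.0720

E[U] = -0.32,  E[V] = 2.4
E[UV] = -0.84
Cov(U,V) = E[UV] − E[U]E[V] = -0.84 − (-0.32)(2.4) = -0.072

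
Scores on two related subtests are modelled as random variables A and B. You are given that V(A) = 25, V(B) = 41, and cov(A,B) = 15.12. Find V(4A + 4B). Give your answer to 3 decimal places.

V(4A + 4B) = (4)²·V(A) + (4)²·V(B) + 2·(4)·(4)·cov(A,B)
= 16·25 + 16·41 + 32·15.12 = 1539.84

1539.840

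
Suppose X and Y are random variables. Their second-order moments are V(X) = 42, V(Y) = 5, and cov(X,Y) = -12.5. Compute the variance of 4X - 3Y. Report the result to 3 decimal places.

V(4X - 3Y) = (4)²·V(X) + (-3)²·V(Y) + 2·(4)·(-3)·cov(X,Y)
= 16·42 + 9·5 + -24·-12.5 = 1017

1017.000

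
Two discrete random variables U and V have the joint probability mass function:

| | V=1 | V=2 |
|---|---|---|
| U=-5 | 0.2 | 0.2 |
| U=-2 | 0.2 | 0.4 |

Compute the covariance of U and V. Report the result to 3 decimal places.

E[U] = -3.2,  E[V] = 1.6
E[UV] = -5
Cov(U,V) = E[UV] − E[U]E[V] = -5 − (-3.2)(1.6) = 0.12

0.120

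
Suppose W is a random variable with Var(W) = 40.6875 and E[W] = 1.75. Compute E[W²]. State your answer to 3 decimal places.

E[W²] = Var(W) + (E[W])² = 40.6875 + (1.75)² = 43.75

43.750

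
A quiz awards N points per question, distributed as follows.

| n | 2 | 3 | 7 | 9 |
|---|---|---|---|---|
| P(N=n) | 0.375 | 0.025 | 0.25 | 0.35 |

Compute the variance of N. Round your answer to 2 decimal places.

9.55

E[N] = (2)(0.375) + (3)(0.025) + (7)(0.25) + (9)(0.35) = 5.725
E[N²] = (2)²(0.375) + (3)²(0.025) + (7)²(0.25) + (9)²(0.35) = 42.325
var(N) = E[N²] − (E[N])² = 42.325 − (5.725)² = 9.549375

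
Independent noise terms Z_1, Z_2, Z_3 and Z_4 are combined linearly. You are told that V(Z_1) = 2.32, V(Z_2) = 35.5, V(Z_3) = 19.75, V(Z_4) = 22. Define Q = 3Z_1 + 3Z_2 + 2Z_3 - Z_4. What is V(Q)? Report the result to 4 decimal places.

By independence, V(Q) = (3)²V(Z_1) + (3)²V(Z_2) + (2)²V(Z_3) + (-1)²V(Z_4)
= (3)²·2.32 + (3)²·35.5 + (2)²·19.75 + (-1)²·22 = 441.38

441.3800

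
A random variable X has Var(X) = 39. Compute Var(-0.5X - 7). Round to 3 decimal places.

Var(-0.5X - 7) = (-0.5)²·Var(X) = 0.25·39 = 9.75

9.750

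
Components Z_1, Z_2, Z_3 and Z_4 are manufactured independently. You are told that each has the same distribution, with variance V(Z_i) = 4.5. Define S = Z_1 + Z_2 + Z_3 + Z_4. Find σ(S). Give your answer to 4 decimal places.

By independence, V(S) = (1)²V(Z_1) + (1)²V(Z_2) + (1)²V(Z_3) + (1)²V(Z_4)
= (1)²·4.5 + (1)²·4.5 + (1)²·4.5 + (1)²·4.5 = 18
σ(S) = √18 ≈ 4.2426

4.2426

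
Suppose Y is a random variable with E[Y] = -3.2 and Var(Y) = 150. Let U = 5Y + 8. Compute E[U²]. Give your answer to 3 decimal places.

E[5Y + 8] = 5·-3.2 + 8 = -8
Var(5Y + 8) = (5)²·150 = 3750
E[U²] = Var(U) + (E[U])² = 3750 + (-8)² = 3814

3814.000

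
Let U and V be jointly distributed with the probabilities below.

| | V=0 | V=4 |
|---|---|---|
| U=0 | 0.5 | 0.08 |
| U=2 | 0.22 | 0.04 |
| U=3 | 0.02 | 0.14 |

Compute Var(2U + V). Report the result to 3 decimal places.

E[U] = 1,  E[V] = 1.04,  E[UV] = 2
Var(U) = 2.48 − (1)² = 1.48;  Var(V) = 4.16 − (1.04)² = 3.0784
Cov(U,V) = 2 − (1)(1.04) = 0.96
Var(2U + V) = (2)²·1.48 + (1)²·3.0784 + 2·(2)·(1)·0.96 = 12.8384

12.838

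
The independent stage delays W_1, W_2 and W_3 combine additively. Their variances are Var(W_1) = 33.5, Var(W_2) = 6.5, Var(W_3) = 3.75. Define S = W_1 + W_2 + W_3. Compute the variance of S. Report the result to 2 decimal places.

43.75

By independence, Var(S) = (1)²Var(W_1) + (1)²Var(W_2) + (1)²Var(W_3)
= (1)²·33.5 + (1)²·6.5 + (1)²·3.75 = 43.75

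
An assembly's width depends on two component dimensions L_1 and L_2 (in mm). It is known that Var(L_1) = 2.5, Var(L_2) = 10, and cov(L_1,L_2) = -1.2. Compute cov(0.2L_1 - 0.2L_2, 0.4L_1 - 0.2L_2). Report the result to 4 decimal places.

0.7440

cov(0.2L_1 - 0.2L_2, 0.4L_1 - 0.2L_2) = (0.2)(0.4)Var(L_1) + (-0.2)(-0.2)Var(L_2) + [(0.2)(-0.2) + (-0.2)(0.4)]cov(L_1,L_2)
= 0.08·2.5 + 0.04·10 + -0.12·-1.2 = 0.744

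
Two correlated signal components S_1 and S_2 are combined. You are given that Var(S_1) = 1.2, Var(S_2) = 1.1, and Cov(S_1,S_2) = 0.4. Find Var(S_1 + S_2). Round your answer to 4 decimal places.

3.1000

Var(S_1 + S_2) = (1)²·Var(S_1) + (1)²·Var(S_2) + 2·(1)·(1)·Cov(S_1,S_2)
= 1·1.2 + 1·1.1 + 2·0.4 = 3.1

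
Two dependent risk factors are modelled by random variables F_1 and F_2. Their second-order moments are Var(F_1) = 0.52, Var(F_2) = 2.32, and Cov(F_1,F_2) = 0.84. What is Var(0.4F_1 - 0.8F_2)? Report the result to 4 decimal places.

1.0304

Var(0.4F_1 - 0.8F_2) = (0.4)²·Var(F_1) + (-0.8)²·Var(F_2) + 2·(0.4)·(-0.8)·Cov(F_1,F_2)
= 0.16·0.52 + 0.64·2.32 + -0.64·0.84 = 1.0304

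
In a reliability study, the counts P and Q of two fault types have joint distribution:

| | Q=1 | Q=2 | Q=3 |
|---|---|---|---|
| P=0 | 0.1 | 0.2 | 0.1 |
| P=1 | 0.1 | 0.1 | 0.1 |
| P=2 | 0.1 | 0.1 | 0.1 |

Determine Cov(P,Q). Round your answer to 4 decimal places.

E[P] = 0.9,  E[Q] = 2
E[PQ] = 1.8
Cov(P,Q) = E[PQ] − E[P]E[Q] = 1.8 − (0.9)(2) = 0

0.0000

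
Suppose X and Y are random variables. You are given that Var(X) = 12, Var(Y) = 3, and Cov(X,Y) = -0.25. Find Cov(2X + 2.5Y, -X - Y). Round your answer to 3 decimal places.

Cov(2X + 2.5Y, -X - Y) = (2)(-1)Var(X) + (2.5)(-1)Var(Y) + [(2)(-1) + (2.5)(-1)]Cov(X,Y)
= -2·12 + -2.5·3 + -4.5·-0.25 = -30.375

-30.375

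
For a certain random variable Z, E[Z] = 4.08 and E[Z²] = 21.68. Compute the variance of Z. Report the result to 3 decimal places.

5.034

Var(Z) = 21.68 − (4.08)² = 5.0336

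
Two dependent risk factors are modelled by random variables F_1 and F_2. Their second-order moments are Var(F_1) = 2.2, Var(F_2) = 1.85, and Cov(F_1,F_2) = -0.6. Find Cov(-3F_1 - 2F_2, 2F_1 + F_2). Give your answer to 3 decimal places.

-12.700

Cov(-3F_1 - 2F_2, 2F_1 + F_2) = (-3)(2)Var(F_1) + (-2)(1)Var(F_2) + [(-3)(1) + (-2)(2)]Cov(F_1,F_2)
= -6·2.2 + -2·1.85 + -7·-0.6 = -12.7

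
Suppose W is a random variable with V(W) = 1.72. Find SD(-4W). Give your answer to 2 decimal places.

V(-4W) = (-4)²·1.72 = 27.52
SD(-4W) = √27.52 ≈ 5.25

5.25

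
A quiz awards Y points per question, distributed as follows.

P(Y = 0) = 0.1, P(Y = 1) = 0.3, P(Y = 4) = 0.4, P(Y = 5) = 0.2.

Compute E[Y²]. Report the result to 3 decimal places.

11.700

E[Y²] = (0)²(0.1) + (1)²(0.3) + (4)²(0.4) + (5)²(0.2) = 11.7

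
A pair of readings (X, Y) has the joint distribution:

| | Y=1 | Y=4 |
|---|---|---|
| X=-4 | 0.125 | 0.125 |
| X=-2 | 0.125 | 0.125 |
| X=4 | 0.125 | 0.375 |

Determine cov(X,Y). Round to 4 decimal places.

1.3125

E[X] = 0.5,  E[Y] = 2.875
E[XY] = 2.75
cov(X,Y) = E[XY] − E[X]E[Y] = 2.75 − (0.5)(2.875) = 1.3125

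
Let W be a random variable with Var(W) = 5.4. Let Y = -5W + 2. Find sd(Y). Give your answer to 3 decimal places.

11.619

Var(-5W + 2) = (-5)²·5.4 = 135
sd(Y) = √135 ≈ 11.619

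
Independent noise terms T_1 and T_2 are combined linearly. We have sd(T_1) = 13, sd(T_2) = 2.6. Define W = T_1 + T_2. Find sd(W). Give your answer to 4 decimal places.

Var(T_1) = 169, Var(T_2) = 6.76
By independence, Var(W) = (1)²Var(T_1) + (1)²Var(T_2)
= (1)²·169 + (1)²·6.76 = 175.76
sd(W) = √175.76 ≈ 13.2575

13.2575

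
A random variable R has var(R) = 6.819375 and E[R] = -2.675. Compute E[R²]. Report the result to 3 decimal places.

E[R²] = var(R) + (E[R])² = 6.819375 + (-2.675)² = 13.975

13.975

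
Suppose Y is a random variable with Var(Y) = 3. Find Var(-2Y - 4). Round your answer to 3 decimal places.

12.000

Var(-2Y - 4) = (-2)²·Var(Y) = 4·3 = 12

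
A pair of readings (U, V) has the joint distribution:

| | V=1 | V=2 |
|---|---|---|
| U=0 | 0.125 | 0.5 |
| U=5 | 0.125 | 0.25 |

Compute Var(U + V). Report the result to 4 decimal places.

5.7344

E[U] = 1.875,  E[V] = 1.75,  E[UV] = 3.125
Var(U) = 9.375 − (1.875)² = 5.859375;  Var(V) = 3.25 − (1.75)² = 0.1875
cov(U,V) = 3.125 − (1.875)(1.75) = -0.15625
Var(U + V) = (1)²·5.859375 + (1)²·0.1875 + 2·(1)·(1)·-0.15625 = 5.734375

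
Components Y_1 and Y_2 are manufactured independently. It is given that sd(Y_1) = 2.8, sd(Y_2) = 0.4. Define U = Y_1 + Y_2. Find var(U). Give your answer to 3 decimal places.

var(Y_1) = 7.84, var(Y_2) = 0.16
By independence, var(U) = (1)²var(Y_1) + (1)²var(Y_2)
= (1)²·7.84 + (1)²·0.16 = 8

8.000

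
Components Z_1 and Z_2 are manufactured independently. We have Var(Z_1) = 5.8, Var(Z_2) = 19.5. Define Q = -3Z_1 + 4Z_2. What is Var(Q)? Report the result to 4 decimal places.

By independence, Var(Q) = (-3)²Var(Z_1) + (4)²Var(Z_2)
= (-3)²·5.8 + (4)²·19.5 = 364.2

364.2000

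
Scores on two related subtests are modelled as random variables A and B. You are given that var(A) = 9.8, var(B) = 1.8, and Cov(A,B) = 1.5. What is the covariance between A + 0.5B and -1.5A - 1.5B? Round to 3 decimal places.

-19.425

Cov(A + 0.5B, -1.5A - 1.5B) = (1)(-1.5)var(A) + (0.5)(-1.5)var(B) + [(1)(-1.5) + (0.5)(-1.5)]Cov(A,B)
= -1.5·9.8 + -0.75·1.8 + -2.25·1.5 = -19.425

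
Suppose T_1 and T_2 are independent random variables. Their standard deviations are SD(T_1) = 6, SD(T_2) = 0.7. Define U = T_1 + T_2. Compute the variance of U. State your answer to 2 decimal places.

var(T_1) = 36, var(T_2) = 0.49
By independence, var(U) = (1)²var(T_1) + (1)²var(T_2)
= (1)²·36 + (1)²·0.49 = 36.49

36.49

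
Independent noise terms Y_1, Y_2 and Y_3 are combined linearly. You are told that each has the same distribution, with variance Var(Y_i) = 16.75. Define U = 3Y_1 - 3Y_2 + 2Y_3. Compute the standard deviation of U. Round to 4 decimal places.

By independence, Var(U) = (3)²Var(Y_1) + (-3)²Var(Y_2) + (2)²Var(Y_3)
= (3)²·16.75 + (-3)²·16.75 + (2)²·16.75 = 368.5
sd(U) = √368.5 ≈ 19.1964

19.1964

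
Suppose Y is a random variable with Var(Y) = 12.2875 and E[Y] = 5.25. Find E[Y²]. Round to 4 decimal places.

E[Y²] = Var(Y) + (E[Y])² = 12.2875 + (5.25)² = 39.85

39.8500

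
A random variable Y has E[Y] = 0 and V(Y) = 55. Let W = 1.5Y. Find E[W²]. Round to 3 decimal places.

123.750

E[1.5Y] = 1.5·0 = 0
V(1.5Y) = (1.5)²·55 = 123.75
E[W²] = V(W) + (E[W])² = 123.75 + (0)² = 123.75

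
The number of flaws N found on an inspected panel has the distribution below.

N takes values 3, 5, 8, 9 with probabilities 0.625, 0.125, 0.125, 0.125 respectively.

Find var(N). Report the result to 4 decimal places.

E[N] = (3)(0.625) + (5)(0.125) + (8)(0.125) + (9)(0.125) = 4.625
E[N²] = (3)²(0.625) + (5)²(0.125) + (8)²(0.125) + (9)²(0.125) = 26.875
var(N) = E[N²] − (E[N])² = 26.875 − (4.625)² = 5.484375

5.4844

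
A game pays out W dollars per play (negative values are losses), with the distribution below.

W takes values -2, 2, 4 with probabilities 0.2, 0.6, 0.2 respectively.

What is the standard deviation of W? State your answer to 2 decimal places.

1.96

E[W] = (-2)(0.2) + (2)(0.6) + (4)(0.2) = 1.6
E[W²] = (-2)²(0.2) + (2)²(0.6) + (4)²(0.2) = 6.4
var(W) = E[W²] − (E[W])² = 6.4 − (1.6)² = 3.84
SD(W) = √3.84 ≈ 1.96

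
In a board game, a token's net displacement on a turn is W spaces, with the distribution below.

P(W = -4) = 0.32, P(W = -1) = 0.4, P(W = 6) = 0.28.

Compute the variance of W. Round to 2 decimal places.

15.60

E[W] = (-4)(0.32) + (-1)(0.4) + (6)(0.28) = 0
E[W²] = (-4)²(0.32) + (-1)²(0.4) + (6)²(0.28) = 15.6
var(W) = E[W²] − (E[W])² = 15.6 − (0)² = 15.6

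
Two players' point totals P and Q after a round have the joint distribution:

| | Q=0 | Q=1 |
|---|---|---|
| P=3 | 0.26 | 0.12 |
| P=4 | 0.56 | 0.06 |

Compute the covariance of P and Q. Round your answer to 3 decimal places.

E[P] = 3.62,  E[Q] = 0.18
E[PQ] = 0.6
cov(P,Q) = E[PQ] − E[P]E[Q] = 0.6 − (3.62)(0.18) = -0.0516

-0.052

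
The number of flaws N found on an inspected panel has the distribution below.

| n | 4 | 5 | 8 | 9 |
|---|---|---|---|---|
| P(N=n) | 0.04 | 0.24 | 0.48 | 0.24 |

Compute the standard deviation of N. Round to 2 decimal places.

E[N] = (4)(0.04) + (5)(0.24) + (8)(0.48) + (9)(0.24) = 7.36
E[N²] = (4)²(0.04) + (5)²(0.24) + (8)²(0.48) + (9)²(0.24) = 56.8
var(N) = E[N²] − (E[N])² = 56.8 − (7.36)² = 2.6304
SD(N) = √2.6304 ≈ 1.62

1.62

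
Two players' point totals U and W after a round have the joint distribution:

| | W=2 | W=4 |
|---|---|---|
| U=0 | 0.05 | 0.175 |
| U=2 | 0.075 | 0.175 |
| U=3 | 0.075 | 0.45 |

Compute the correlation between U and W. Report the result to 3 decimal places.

0.084

E[U] = 2.075,  E[W] = 3.6
E[UW] = 7.55
cov(U,W) = E[UW] − E[U]E[W] = 7.55 − (2.075)(3.6) = 0.08
V(U) = 1.419375,  V(W) = 0.64
ρ = 0.08 / √(1.419375·0.64) ≈ 0.084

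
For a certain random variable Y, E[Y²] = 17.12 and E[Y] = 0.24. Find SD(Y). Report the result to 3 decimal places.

4.131

var(Y) = 17.12 − (0.24)² = 17.0624
SD(Y) = √17.0624 ≈ 4.131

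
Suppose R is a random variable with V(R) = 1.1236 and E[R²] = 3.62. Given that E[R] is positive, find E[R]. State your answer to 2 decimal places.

1.58

(E[R])² = E[R²] − V(R) = 3.62 − 1.1236 = 2.4964
E[R] = √2.4964 = 1.58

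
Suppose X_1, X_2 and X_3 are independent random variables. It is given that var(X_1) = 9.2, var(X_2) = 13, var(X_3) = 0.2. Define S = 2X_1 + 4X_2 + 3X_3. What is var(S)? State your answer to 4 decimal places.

246.6000

By independence, var(S) = (2)²var(X_1) + (4)²var(X_2) + (3)²var(X_3)
= (2)²·9.2 + (4)²·13 + (3)²·0.2 = 246.6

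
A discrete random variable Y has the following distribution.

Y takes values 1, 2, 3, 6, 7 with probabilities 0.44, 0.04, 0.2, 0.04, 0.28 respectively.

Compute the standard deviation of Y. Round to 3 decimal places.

2.557

E[Y] = (1)(0.44) + (2)(0.04) + (3)(0.2) + (6)(0.04) + (7)(0.28) = 3.32
E[Y²] = (1)²(0.44) + (2)²(0.04) + (3)²(0.2) + (6)²(0.04) + (7)²(0.28) = 17.56
Var(Y) = E[Y²] − (E[Y])² = 17.56 − (3.32)² = 6.5376
σ(Y) = √6.5376 ≈ 2.557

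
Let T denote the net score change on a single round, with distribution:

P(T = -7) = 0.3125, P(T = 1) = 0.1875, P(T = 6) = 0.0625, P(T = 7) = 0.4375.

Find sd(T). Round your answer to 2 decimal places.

6.09

E[T] = (-7)(0.3125) + (1)(0.1875) + (6)(0.0625) + (7)(0.4375) = 1.4375
E[T²] = (-7)²(0.3125) + (1)²(0.1875) + (6)²(0.0625) + (7)²(0.4375) = 39.1875
Var(T) = E[T²] − (E[T])² = 39.1875 − (1.4375)² = 37.12109375
sd(T) = √37.12109375 ≈ 6.09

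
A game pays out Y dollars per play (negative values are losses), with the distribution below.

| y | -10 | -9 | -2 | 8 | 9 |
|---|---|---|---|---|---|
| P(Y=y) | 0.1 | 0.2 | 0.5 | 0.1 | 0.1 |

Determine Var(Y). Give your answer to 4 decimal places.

38.2900

E[Y] = (-10)(0.1) + (-9)(0.2) + (-2)(0.5) + (8)(0.1) + (9)(0.1) = -2.1
E[Y²] = (-10)²(0.1) + (-9)²(0.2) + (-2)²(0.5) + (8)²(0.1) + (9)²(0.1) = 42.7
Var(Y) = E[Y²] − (E[Y])² = 42.7 − (-2.1)² = 38.29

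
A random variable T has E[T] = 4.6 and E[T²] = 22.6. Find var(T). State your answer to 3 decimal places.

1.440

var(T) = 22.6 − (4.6)² = 1.44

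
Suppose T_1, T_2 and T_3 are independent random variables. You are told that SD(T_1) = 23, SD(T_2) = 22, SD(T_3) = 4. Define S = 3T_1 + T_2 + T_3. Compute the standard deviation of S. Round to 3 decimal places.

72.533

Var(T_1) = 529, Var(T_2) = 484, Var(T_3) = 16
By independence, Var(S) = (3)²Var(T_1) + (1)²Var(T_2) + (1)²Var(T_3)
= (3)²·529 + (1)²·484 + (1)²·16 = 5261
SD(S) = √5261 ≈ 72.533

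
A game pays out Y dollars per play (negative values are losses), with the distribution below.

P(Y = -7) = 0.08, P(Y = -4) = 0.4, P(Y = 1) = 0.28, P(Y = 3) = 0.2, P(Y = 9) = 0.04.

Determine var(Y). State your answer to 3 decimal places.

14.794

E[Y] = (-7)(0.08) + (-4)(0.4) + (1)(0.28) + (3)(0.2) + (9)(0.04) = -0.92
E[Y²] = (-7)²(0.08) + (-4)²(0.4) + (1)²(0.28) + (3)²(0.2) + (9)²(0.04) = 15.64
var(Y) = E[Y²] − (E[Y])² = 15.64 − (-0.92)² = 14.7936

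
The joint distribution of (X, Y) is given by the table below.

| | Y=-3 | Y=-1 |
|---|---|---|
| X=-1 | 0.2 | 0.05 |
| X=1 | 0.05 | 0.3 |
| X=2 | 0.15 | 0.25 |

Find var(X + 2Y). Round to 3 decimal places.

6.910

E[X] = 0.9,  E[Y] = -1.8,  E[XY] = -1.2
var(X) = 2.2 − (0.9)² = 1.39;  var(Y) = 4.2 − (-1.8)² = 0.96
cov(X,Y) = -1.2 − (0.9)(-1.8) = 0.42
var(X + 2Y) = (1)²·1.39 + (2)²·0.96 + 2·(1)·(2)·0.42 = 6.91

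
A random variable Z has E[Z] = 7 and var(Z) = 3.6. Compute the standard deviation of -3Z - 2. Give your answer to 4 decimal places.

5.6921

var(-3Z - 2) = (-3)²·3.6 = 32.4
sd(-3Z - 2) = √32.4 ≈ 5.6921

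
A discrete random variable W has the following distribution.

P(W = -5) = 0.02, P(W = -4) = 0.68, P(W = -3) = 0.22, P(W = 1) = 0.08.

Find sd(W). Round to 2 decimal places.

E[W] = (-5)(0.02) + (-4)(0.68) + (-3)(0.22) + (1)(0.08) = -3.4
E[W²] = (-5)²(0.02) + (-4)²(0.68) + (-3)²(0.22) + (1)²(0.08) = 13.44
Var(W) = E[W²] − (E[W])² = 13.44 − (-3.4)² = 1.88
sd(W) = √1.88 ≈ 1.37

1.37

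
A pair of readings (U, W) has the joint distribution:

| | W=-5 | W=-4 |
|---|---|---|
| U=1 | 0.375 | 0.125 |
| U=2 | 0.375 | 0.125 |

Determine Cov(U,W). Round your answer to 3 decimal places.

E[U] = 1.5,  E[W] = -4.75
E[UW] = -7.125
Cov(U,W) = E[UW] − E[U]E[W] = -7.125 − (1.5)(-4.75) = 0

0.000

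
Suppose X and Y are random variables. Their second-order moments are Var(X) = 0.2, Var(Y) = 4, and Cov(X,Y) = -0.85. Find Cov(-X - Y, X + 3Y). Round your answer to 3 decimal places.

-8.800

Cov(-X - Y, X + 3Y) = (-1)(1)Var(X) + (-1)(3)Var(Y) + [(-1)(3) + (-1)(1)]Cov(X,Y)
= -1·0.2 + -3·4 + -4·-0.85 = -8.8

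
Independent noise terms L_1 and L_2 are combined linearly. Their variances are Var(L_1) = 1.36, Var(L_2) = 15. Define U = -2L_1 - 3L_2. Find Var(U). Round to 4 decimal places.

140.4400

By independence, Var(U) = (-2)²Var(L_1) + (-3)²Var(L_2)
= (-2)²·1.36 + (-3)²·15 = 140.44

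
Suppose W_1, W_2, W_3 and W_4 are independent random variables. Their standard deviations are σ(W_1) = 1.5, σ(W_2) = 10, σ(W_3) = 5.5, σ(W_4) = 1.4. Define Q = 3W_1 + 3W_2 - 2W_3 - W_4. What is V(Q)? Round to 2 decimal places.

1043.21

V(W_1) = 2.25, V(W_2) = 100, V(W_3) = 30.25, V(W_4) = 1.96
By independence, V(Q) = (3)²V(W_1) + (3)²V(W_2) + (-2)²V(W_3) + (-1)²V(W_4)
= (3)²·2.25 + (3)²·100 + (-2)²·30.25 + (-1)²·1.96 = 1043.21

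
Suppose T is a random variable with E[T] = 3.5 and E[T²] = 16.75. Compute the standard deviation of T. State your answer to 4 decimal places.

V(T) = 16.75 − (3.5)² = 4.5
sd(T) = √4.5 ≈ 2.1213

2.1213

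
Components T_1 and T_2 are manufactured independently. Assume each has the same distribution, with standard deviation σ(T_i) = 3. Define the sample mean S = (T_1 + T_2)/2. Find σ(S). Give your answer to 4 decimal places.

var(T_i) = (3)² = 9
By independence, var(S) = (0.5)²var(T_1) + (0.5)²var(T_2)
= (0.5)²·9 + (0.5)²·9 = 4.5
σ(S) = √4.5 ≈ 2.1213

2.1213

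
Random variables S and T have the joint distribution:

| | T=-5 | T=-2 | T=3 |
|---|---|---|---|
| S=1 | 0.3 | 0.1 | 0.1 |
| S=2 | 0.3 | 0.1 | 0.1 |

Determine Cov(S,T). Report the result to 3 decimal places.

0.000

E[S] = 1.5,  E[T] = -2.8
E[ST] = -4.2
Cov(S,T) = E[ST] − E[S]E[T] = -4.2 − (1.5)(-2.8) = 0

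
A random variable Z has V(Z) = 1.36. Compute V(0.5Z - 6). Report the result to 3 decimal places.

0.340

V(0.5Z - 6) = (0.5)²·V(Z) = 0.25·1.36 = 0.34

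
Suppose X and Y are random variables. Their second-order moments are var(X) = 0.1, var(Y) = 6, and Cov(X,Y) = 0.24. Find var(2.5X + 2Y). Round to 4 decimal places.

27.0250

var(2.5X + 2Y) = (2.5)²·var(X) + (2)²·var(Y) + 2·(2.5)·(2)·Cov(X,Y)
= 6.25·0.1 + 4·6 + 10·0.24 = 27.025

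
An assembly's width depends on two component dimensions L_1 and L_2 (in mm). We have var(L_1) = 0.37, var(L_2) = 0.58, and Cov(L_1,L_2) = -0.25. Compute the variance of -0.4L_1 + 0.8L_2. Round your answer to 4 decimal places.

var(-0.4L_1 + 0.8L_2) = (-0.4)²·var(L_1) + (0.8)²·var(L_2) + 2·(-0.4)·(0.8)·Cov(L_1,L_2)
= 0.16·0.37 + 0.64·0.58 + -0.64·-0.25 = 0.5904

0.5904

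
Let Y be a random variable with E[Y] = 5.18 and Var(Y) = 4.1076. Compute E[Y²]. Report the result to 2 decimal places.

E[Y²] = Var(Y) + (E[Y])² = 4.1076 + (5.18)² = 30.94

30.94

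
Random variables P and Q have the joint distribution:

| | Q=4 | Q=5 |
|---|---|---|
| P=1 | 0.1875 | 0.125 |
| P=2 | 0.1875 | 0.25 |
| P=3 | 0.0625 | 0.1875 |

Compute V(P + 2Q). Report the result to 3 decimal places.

E[P] = 1.9375,  E[Q] = 4.5625,  E[PQ] = 8.9375
V(P) = 4.3125 − (1.9375)² = 0.55859375;  V(Q) = 21.0625 − (4.5625)² = 0.24609375
Cov(P,Q) = 8.9375 − (1.9375)(4.5625) = 0.09765625
V(P + 2Q) = (1)²·0.55859375 + (2)²·0.24609375 + 2·(1)·(2)·0.09765625 = 1.93359375

1.934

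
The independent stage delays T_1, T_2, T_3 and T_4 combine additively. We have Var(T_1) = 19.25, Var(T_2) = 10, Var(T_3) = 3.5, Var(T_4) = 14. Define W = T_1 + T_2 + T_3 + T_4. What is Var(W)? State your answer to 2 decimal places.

46.75

By independence, Var(W) = (1)²Var(T_1) + (1)²Var(T_2) + (1)²Var(T_3) + (1)²Var(T_4)
= (1)²·19.25 + (1)²·10 + (1)²·3.5 + (1)²·14 = 46.75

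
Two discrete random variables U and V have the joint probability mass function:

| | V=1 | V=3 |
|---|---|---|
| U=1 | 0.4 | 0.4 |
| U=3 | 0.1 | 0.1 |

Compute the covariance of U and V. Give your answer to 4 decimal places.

E[U] = 1.4,  E[V] = 2
E[UV] = 2.8
cov(U,V) = E[UV] − E[U]E[V] = 2.8 − (1.4)(2) = 0

0.0000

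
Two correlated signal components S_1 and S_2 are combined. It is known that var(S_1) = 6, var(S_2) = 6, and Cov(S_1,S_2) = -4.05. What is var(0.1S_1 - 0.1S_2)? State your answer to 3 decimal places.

var(0.1S_1 - 0.1S_2) = (0.1)²·var(S_1) + (-0.1)²·var(S_2) + 2·(0.1)·(-0.1)·Cov(S_1,S_2)
= 0.01·6 + 0.01·6 + -0.02·-4.05 = 0.201

0.201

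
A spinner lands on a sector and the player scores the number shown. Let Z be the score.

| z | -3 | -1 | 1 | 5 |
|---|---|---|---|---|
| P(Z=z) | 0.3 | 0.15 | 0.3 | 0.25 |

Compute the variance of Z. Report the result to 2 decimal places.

9.15

E[Z] = (-3)(0.3) + (-1)(0.15) + (1)(0.3) + (5)(0.25) = 0.5
E[Z²] = (-3)²(0.3) + (-1)²(0.15) + (1)²(0.3) + (5)²(0.25) = 9.4
V(Z) = E[Z²] − (E[Z])² = 9.4 − (0.5)² = 9.15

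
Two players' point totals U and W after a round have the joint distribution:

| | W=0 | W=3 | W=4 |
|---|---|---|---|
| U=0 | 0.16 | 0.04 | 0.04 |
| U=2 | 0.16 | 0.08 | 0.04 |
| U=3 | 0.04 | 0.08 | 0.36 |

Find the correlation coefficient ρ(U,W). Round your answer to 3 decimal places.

0.516

E[U] = 2,  E[W] = 2.36
E[UW] = 5.84
Cov(U,W) = E[UW] − E[U]E[W] = 5.84 − (2)(2.36) = 1.12
V(U) = 1.44,  V(W) = 3.2704
ρ = 1.12 / √(1.44·3.2704) ≈ 0.516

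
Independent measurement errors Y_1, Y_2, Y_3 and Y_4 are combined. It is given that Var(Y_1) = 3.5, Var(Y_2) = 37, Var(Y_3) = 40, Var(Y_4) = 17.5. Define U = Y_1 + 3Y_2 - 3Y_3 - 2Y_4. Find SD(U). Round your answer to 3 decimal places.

27.686

By independence, Var(U) = (1)²Var(Y_1) + (3)²Var(Y_2) + (-3)²Var(Y_3) + (-2)²Var(Y_4)
= (1)²·3.5 + (3)²·37 + (-3)²·40 + (-2)²·17.5 = 766.5
SD(U) = √766.5 ≈ 27.686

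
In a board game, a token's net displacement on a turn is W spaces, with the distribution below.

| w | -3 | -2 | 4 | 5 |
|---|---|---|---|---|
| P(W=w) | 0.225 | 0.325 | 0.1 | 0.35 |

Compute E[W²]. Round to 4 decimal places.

E[W²] = (-3)²(0.225) + (-2)²(0.325) + (4)²(0.1) + (5)²(0.35) = 13.675

13.6750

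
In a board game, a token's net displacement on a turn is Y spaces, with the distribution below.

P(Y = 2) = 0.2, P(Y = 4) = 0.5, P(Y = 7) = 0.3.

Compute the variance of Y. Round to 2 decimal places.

3.25

E[Y] = (2)(0.2) + (4)(0.5) + (7)(0.3) = 4.5
E[Y²] = (2)²(0.2) + (4)²(0.5) + (7)²(0.3) = 23.5
Var(Y) = E[Y²] − (E[Y])² = 23.5 − (4.5)² = 3.25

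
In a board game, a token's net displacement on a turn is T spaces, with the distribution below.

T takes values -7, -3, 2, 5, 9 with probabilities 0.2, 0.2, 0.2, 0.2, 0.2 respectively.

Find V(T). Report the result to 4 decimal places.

32.1600

E[T] = (-7)(0.2) + (-3)(0.2) + (2)(0.2) + (5)(0.2) + (9)(0.2) = 1.2
E[T²] = (-7)²(0.2) + (-3)²(0.2) + (2)²(0.2) + (5)²(0.2) + (9)²(0.2) = 33.6
V(T) = E[T²] − (E[T])² = 33.6 − (1.2)² = 32.16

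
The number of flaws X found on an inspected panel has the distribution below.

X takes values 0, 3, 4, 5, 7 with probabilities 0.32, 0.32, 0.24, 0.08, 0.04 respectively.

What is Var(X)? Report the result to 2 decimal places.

3.92

E[X] = (0)(0.32) + (3)(0.32) + (4)(0.24) + (5)(0.08) + (7)(0.04) = 2.6
E[X²] = (0)²(0.32) + (3)²(0.32) + (4)²(0.24) + (5)²(0.08) + (7)²(0.04) = 10.68
Var(X) = E[X²] − (E[X])² = 10.68 − (2.6)² = 3.92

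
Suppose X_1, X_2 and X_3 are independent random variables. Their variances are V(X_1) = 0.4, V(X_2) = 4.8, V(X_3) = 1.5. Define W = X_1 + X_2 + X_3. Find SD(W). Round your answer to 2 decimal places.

By independence, V(W) = (1)²V(X_1) + (1)²V(X_2) + (1)²V(X_3)
= (1)²·0.4 + (1)²·4.8 + (1)²·1.5 = 6.7
SD(W) = √6.7 ≈ 2.59

2.59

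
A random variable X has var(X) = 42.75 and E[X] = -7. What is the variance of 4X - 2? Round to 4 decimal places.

684.0000

var(4X - 2) = (4)²·var(X) = 16·42.75 = 684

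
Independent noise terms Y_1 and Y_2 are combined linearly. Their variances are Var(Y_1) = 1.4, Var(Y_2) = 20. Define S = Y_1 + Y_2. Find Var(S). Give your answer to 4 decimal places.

By independence, Var(S) = (1)²Var(Y_1) + (1)²Var(Y_2)
= (1)²·1.4 + (1)²·20 = 21.4

21.4000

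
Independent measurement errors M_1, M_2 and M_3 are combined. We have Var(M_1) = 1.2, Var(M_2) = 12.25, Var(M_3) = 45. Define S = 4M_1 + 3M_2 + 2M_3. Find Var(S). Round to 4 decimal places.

309.4500

By independence, Var(S) = (4)²Var(M_1) + (3)²Var(M_2) + (2)²Var(M_3)
= (4)²·1.2 + (3)²·12.25 + (2)²·45 = 309.45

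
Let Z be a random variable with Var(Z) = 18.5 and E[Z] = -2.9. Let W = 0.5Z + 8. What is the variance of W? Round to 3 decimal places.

4.625

Var(0.5Z + 8) = (0.5)²·Var(Z) = 0.25·18.5 = 4.625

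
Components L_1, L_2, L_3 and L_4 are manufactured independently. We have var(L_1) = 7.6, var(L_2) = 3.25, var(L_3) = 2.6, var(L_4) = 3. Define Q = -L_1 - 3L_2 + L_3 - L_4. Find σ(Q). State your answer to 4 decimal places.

By independence, var(Q) = (-1)²var(L_1) + (-3)²var(L_2) + (1)²var(L_3) + (-1)²var(L_4)
= (-1)²·7.6 + (-3)²·3.25 + (1)²·2.6 + (-1)²·3 = 42.45
σ(Q) = √42.45 ≈ 6.5154

6.5154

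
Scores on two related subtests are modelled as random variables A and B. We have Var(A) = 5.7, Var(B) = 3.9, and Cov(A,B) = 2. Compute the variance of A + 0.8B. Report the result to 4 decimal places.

Var(A + 0.8B) = (1)²·Var(A) + (0.8)²·Var(B) + 2·(1)·(0.8)·Cov(A,B)
= 1·5.7 + 0.64·3.9 + 1.6·2 = 11.396

11.3960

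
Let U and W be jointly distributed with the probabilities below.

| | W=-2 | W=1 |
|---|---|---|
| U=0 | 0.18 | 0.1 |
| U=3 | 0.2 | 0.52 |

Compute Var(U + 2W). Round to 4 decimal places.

E[U] = 2.16,  E[W] = -0.14,  E[UW] = 0.36
Var(U) = 6.48 − (2.16)² = 1.8144;  Var(W) = 2.14 − (-0.14)² = 2.1204
Cov(U,W) = 0.36 − (2.16)(-0.14) = 0.6624
Var(U + 2W) = (1)²·1.8144 + (2)²·2.1204 + 2·(1)·(2)·0.6624 = 12.9456

12.9456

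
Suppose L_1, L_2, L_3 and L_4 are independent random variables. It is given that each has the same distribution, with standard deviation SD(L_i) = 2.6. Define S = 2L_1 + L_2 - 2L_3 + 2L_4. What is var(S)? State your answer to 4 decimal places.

var(L_i) = (2.6)² = 6.76
By independence, var(S) = (2)²var(L_1) + (1)²var(L_2) + (-2)²var(L_3) + (2)²var(L_4)
= (2)²·6.76 + (1)²·6.76 + (-2)²·6.76 + (2)²·6.76 = 87.88

87.8800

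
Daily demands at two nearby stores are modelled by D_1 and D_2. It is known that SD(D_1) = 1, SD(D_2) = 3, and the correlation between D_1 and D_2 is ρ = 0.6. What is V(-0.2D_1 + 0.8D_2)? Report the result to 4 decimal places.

V(D_1) = (1)² = 1;  V(D_2) = (3)² = 9
Cov(D_1,D_2) = ρ·SD(D_1)·SD(D_2) = 0.6·1·3 = 1.8
V(-0.2D_1 + 0.8D_2) = (-0.2)²·V(D_1) + (0.8)²·V(D_2) + 2·(-0.2)·(0.8)·Cov(D_1,D_2)
= 0.04·1 + 0.64·9 + -0.32·1.8 = 5.224

5.2240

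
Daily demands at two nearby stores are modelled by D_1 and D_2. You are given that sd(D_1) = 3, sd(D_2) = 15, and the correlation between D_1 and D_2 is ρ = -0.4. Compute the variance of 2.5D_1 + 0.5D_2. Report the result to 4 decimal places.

67.5000

var(D_1) = (3)² = 9;  var(D_2) = (15)² = 225
cov(D_1,D_2) = ρ·sd(D_1)·sd(D_2) = -0.4·3·15 = -18
var(2.5D_1 + 0.5D_2) = (2.5)²·var(D_1) + (0.5)²·var(D_2) + 2·(2.5)·(0.5)·cov(D_1,D_2)
= 6.25·9 + 0.25·225 + 2.5·-18 = 67.5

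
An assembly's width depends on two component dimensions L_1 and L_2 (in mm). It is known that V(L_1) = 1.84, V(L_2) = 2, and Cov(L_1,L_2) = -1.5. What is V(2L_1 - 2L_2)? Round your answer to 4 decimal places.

V(2L_1 - 2L_2) = (2)²·V(L_1) + (-2)²·V(L_2) + 2·(2)·(-2)·Cov(L_1,L_2)
= 4·1.84 + 4·2 + -8·-1.5 = 27.36

27.3600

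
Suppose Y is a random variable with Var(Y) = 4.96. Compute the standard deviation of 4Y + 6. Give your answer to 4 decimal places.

8.9084

Var(4Y + 6) = (4)²·4.96 = 79.36
sd(4Y + 6) = √79.36 ≈ 8.9084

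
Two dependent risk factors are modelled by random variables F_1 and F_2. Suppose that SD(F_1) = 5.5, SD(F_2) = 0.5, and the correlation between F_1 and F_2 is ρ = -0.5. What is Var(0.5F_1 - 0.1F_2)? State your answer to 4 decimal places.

Var(F_1) = (5.5)² = 30.25;  Var(F_2) = (0.5)² = 0.25
Cov(F_1,F_2) = ρ·SD(F_1)·SD(F_2) = -0.5·5.5·0.5 = -1.375
Var(0.5F_1 - 0.1F_2) = (0.5)²·Var(F_1) + (-0.1)²·Var(F_2) + 2·(0.5)·(-0.1)·Cov(F_1,F_2)
= 0.25·30.25 + 0.01·0.25 + -0.1·-1.375 = 7.7025

7.7025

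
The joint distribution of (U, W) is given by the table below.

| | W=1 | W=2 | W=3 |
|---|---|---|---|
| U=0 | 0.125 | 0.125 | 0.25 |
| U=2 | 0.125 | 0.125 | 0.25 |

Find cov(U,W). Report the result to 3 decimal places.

E[U] = 1,  E[W] = 2.25
E[UW] = 2.25
cov(U,W) = E[UW] − E[U]E[W] = 2.25 − (1)(2.25) = 0

0.000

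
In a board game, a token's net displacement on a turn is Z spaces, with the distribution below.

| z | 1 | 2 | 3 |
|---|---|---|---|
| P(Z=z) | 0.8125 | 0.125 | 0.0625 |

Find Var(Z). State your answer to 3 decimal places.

0.313

E[Z] = (1)(0.8125) + (2)(0.125) + (3)(0.0625) = 1.25
E[Z²] = (1)²(0.8125) + (2)²(0.125) + (3)²(0.0625) = 1.875
Var(Z) = E[Z²] − (E[Z])² = 1.875 − (1.25)² = 0.3125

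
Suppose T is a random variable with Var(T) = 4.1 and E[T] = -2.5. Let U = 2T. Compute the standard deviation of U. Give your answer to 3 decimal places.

4.050

Var(2T) = (2)²·4.1 = 16.4
SD(U) = √16.4 ≈ 4.050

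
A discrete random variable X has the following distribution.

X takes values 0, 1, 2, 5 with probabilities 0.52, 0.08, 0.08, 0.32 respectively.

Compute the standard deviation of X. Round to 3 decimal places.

2.239

E[X] = (0)(0.52) + (1)(0.08) + (2)(0.08) + (5)(0.32) = 1.84
E[X²] = (0)²(0.52) + (1)²(0.08) + (2)²(0.08) + (5)²(0.32) = 8.4
Var(X) = E[X²] − (E[X])² = 8.4 − (1.84)² = 5.0144
sd(X) = √5.0144 ≈ 2.239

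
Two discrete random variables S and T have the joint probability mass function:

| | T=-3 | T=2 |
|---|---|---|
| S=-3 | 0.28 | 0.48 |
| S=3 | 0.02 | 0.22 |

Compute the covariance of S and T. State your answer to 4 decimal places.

1.5600

E[S] = -1.56,  E[T] = 0.5
E[ST] = 0.78
Cov(S,T) = E[ST] − E[S]E[T] = 0.78 − (-1.56)(0.5) = 1.56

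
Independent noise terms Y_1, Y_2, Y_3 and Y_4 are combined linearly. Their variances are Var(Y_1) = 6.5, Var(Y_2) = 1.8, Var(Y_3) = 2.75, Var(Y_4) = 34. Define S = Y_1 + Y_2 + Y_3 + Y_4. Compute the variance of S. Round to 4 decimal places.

By independence, Var(S) = (1)²Var(Y_1) + (1)²Var(Y_2) + (1)²Var(Y_3) + (1)²Var(Y_4)
= (1)²·6.5 + (1)²·1.8 + (1)²·2.75 + (1)²·34 = 45.05

45.0500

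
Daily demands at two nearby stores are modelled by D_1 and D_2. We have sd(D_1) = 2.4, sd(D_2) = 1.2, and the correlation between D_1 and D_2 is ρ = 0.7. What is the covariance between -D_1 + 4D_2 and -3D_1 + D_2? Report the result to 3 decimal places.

Var(D_1) = (2.4)² = 5.76;  Var(D_2) = (1.2)² = 1.44
cov(D_1,D_2) = ρ·sd(D_1)·sd(D_2) = 0.7·2.4·1.2 = 2.016
cov(-D_1 + 4D_2, -3D_1 + D_2) = (-1)(-3)Var(D_1) + (4)(1)Var(D_2) + [(-1)(1) + (4)(-3)]cov(D_1,D_2)
= 3·5.76 + 4·1.44 + -13·2.016 = -3.168

-3.168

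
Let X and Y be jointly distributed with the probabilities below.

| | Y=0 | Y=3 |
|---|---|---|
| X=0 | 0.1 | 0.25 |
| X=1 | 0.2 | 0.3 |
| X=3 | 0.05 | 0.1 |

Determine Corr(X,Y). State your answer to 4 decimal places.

-0.0377

E[X] = 0.95,  E[Y] = 1.95
E[XY] = 1.8
cov(X,Y) = E[XY] − E[X]E[Y] = 1.8 − (0.95)(1.95) = -0.0525
Var(X) = 0.9475,  Var(Y) = 2.0475
ρ = -0.0525 / √(0.9475·2.0475) ≈ -0.0377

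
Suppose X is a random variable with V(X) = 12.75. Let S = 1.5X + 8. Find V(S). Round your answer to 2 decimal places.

28.69

V(1.5X + 8) = (1.5)²·V(X) = 2.25·12.75 = 28.6875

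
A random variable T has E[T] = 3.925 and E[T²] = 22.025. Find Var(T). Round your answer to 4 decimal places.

Var(T) = 22.025 − (3.925)² = 6.619375

6.6194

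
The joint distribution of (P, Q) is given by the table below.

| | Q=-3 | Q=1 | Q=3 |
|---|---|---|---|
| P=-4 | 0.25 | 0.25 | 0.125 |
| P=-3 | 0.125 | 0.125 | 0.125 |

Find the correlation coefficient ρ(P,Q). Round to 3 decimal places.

E[P] = -3.625,  E[Q] = 0
E[PQ] = 0.125
Cov(P,Q) = E[PQ] − E[P]E[Q] = 0.125 − (-3.625)(0) = 0.125
V(P) = 0.234375,  V(Q) = 6
ρ = 0.125 / √(0.234375·6) ≈ 0.105

0.105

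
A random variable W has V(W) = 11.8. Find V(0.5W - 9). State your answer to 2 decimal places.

2.95

V(0.5W - 9) = (0.5)²·V(W) = 0.25·11.8 = 2.95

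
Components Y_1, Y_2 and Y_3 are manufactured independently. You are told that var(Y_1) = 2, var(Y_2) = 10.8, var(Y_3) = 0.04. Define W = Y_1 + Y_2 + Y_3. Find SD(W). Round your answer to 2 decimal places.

By independence, var(W) = (1)²var(Y_1) + (1)²var(Y_2) + (1)²var(Y_3)
= (1)²·2 + (1)²·10.8 + (1)²·0.04 = 12.84
SD(W) = √12.84 ≈ 3.58

3.58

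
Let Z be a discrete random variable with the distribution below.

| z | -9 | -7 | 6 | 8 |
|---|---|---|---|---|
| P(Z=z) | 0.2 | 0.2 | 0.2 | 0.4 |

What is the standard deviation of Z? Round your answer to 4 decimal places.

E[Z] = (-9)(0.2) + (-7)(0.2) + (6)(0.2) + (8)(0.4) = 1.2
E[Z²] = (-9)²(0.2) + (-7)²(0.2) + (6)²(0.2) + (8)²(0.4) = 58.8
Var(Z) = E[Z²] − (E[Z])² = 58.8 − (1.2)² = 57.36
σ(Z) = √57.36 ≈ 7.5736

7.5736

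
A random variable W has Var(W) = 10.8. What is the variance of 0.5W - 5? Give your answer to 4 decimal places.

2.7000

Var(0.5W - 5) = (0.5)²·Var(W) = 0.25·10.8 = 2.7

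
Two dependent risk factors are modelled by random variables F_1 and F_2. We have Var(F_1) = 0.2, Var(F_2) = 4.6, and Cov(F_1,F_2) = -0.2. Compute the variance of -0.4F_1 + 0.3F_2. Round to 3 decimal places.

0.494

Var(-0.4F_1 + 0.3F_2) = (-0.4)²·Var(F_1) + (0.3)²·Var(F_2) + 2·(-0.4)·(0.3)·Cov(F_1,F_2)
= 0.16·0.2 + 0.09·4.6 + -0.24·-0.2 = 0.494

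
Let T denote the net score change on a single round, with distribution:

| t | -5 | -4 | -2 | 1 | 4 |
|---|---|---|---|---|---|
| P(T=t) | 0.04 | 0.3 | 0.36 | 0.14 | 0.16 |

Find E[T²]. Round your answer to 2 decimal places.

9.94

E[T²] = (-5)²(0.04) + (-4)²(0.3) + (-2)²(0.36) + (1)²(0.14) + (4)²(0.16) = 9.94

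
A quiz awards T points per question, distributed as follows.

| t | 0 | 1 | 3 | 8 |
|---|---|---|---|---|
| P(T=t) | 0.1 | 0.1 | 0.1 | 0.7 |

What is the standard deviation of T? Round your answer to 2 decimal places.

3.13

E[T] = (0)(0.1) + (1)(0.1) + (3)(0.1) + (8)(0.7) = 6
E[T²] = (0)²(0.1) + (1)²(0.1) + (3)²(0.1) + (8)²(0.7) = 45.8
Var(T) = E[T²] − (E[T])² = 45.8 − (6)² = 9.8
sd(T) = √9.8 ≈ 3.13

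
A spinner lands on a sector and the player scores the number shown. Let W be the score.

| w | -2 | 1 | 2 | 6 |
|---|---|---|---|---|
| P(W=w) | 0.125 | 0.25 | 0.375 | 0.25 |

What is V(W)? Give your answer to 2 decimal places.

E[W] = (-2)(0.125) + (1)(0.25) + (2)(0.375) + (6)(0.25) = 2.25
E[W²] = (-2)²(0.125) + (1)²(0.25) + (2)²(0.375) + (6)²(0.25) = 11.25
V(W) = E[W²] − (E[W])² = 11.25 − (2.25)² = 6.1875

6.19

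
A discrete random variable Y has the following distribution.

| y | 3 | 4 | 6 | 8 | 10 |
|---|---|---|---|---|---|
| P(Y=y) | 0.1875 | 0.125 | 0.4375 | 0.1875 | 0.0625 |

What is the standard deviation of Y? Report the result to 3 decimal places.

E[Y] = (3)(0.1875) + (4)(0.125) + (6)(0.4375) + (8)(0.1875) + (10)(0.0625) = 5.8125
E[Y²] = (3)²(0.1875) + (4)²(0.125) + (6)²(0.4375) + (8)²(0.1875) + (10)²(0.0625) = 37.6875
Var(Y) = E[Y²] − (E[Y])² = 37.6875 − (5.8125)² = 3.90234375
sd(Y) = √3.90234375 ≈ 1.975

1.975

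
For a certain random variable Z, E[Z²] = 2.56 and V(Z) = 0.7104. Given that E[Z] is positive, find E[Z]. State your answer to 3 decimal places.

1.360

(E[Z])² = E[Z²] − V(Z) = 2.56 − 0.7104 = 1.8496
E[Z] = √1.8496 = 1.36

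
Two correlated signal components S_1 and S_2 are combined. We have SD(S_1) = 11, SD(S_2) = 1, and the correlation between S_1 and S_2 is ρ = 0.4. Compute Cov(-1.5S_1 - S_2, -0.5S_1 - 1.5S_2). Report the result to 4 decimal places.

Var(S_1) = (11)² = 121;  Var(S_2) = (1)² = 1
Cov(S_1,S_2) = ρ·SD(S_1)·SD(S_2) = 0.4·11·1 = 4.4
Cov(-1.5S_1 - S_2, -0.5S_1 - 1.5S_2) = (-1.5)(-0.5)Var(S_1) + (-1)(-1.5)Var(S_2) + [(-1.5)(-1.5) + (-1)(-0.5)]Cov(S_1,S_2)
= 0.75·121 + 1.5·1 + 2.75·4.4 = 104.35

104.3500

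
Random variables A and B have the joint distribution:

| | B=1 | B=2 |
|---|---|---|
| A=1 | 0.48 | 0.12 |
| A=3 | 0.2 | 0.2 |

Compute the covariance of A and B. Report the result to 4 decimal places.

E[A] = 1.8,  E[B] = 1.32
E[AB] = 2.52
Cov(A,B) = E[AB] − E[A]E[B] = 2.52 − (1.8)(1.32) = 0.144

0.1440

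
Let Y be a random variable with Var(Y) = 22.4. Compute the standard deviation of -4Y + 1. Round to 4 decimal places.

18.9315

Var(-4Y + 1) = (-4)²·22.4 = 358.4
σ(-4Y + 1) = √358.4 ≈ 18.9315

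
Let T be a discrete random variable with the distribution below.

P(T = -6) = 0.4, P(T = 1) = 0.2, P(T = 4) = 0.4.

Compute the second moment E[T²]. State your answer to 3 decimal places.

21.000

E[T²] = (-6)²(0.4) + (1)²(0.2) + (4)²(0.4) = 21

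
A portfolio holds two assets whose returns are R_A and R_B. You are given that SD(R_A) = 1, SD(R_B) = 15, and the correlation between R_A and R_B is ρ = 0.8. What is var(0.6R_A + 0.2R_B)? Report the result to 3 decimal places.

var(R_A) = (1)² = 1;  var(R_B) = (15)² = 225
cov(R_A,R_B) = ρ·SD(R_A)·SD(R_B) = 0.8·1·15 = 12
var(0.6R_A + 0.2R_B) = (0.6)²·var(R_A) + (0.2)²·var(R_B) + 2·(0.6)·(0.2)·cov(R_A,R_B)
= 0.36·1 + 0.04·225 + 0.24·12 = 12.24

12.240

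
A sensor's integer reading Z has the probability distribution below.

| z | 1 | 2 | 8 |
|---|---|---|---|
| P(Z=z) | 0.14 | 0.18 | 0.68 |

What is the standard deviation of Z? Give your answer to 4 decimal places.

E[Z] = (1)(0.14) + (2)(0.18) + (8)(0.68) = 5.94
E[Z²] = (1)²(0.14) + (2)²(0.18) + (8)²(0.68) = 44.38
Var(Z) = E[Z²] − (E[Z])² = 44.38 − (5.94)² = 9.0964
SD(Z) = √9.0964 ≈ 3.0160

3.0160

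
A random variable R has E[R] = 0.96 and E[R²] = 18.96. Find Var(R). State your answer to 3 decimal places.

Var(R) = 18.96 − (0.96)² = 18.0384

18.038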